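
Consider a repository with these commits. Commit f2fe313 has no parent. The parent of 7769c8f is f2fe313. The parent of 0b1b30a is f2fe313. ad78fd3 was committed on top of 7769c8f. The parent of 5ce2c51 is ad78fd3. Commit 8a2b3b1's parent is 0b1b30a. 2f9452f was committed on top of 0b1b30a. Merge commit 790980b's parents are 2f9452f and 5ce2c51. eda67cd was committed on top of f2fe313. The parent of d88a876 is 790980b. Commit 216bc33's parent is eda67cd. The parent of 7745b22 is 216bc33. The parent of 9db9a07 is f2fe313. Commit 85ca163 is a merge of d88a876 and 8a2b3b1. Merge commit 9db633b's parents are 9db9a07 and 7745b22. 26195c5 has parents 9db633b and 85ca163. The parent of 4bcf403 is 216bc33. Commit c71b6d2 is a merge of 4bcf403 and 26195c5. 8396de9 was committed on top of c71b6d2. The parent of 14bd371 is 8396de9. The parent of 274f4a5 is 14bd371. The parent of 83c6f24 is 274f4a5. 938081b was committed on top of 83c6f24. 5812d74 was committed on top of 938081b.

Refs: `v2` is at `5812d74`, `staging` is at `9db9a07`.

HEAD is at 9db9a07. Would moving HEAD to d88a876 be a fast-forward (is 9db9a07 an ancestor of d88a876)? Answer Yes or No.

A fast-forward from 9db9a07 to d88a876 is possible iff 9db9a07 is an ancestor of d88a876.
Ancestors of d88a876: {0b1b30a, 2f9452f, 5ce2c51, 7769c8f, 790980b, ad78fd3, d88a876, f2fe313}.
9db9a07 is not among them, so fast-forward is not possible.

No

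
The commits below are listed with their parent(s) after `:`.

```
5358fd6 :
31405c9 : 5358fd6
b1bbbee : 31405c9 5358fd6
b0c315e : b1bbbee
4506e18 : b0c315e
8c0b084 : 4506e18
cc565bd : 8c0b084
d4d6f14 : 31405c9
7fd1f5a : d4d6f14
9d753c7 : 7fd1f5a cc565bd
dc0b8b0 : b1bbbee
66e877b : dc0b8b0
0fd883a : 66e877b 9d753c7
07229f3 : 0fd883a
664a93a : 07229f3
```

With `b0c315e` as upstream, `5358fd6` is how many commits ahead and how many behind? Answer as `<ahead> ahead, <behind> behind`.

0 ahead, 3 behind

Reachable from 5358fd6: {5358fd6}.
Reachable from b0c315e: {31405c9, 5358fd6, b0c315e, b1bbbee}.
Only in 5358fd6's history (ahead): {} — 0.
Only in b0c315e's history (behind): {31405c9, b0c315e, b1bbbee} — 3.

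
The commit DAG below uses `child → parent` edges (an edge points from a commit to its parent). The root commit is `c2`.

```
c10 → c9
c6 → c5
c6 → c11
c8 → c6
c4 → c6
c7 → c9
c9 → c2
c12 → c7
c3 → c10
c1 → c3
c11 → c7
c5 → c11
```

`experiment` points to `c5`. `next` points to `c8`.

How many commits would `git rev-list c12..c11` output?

Reachable from c11: {c11, c2, c7, c9}.
Reachable from c12: {c12, c2, c7, c9}.
In c11's history but not c12's: {c11} — 1 commit.

1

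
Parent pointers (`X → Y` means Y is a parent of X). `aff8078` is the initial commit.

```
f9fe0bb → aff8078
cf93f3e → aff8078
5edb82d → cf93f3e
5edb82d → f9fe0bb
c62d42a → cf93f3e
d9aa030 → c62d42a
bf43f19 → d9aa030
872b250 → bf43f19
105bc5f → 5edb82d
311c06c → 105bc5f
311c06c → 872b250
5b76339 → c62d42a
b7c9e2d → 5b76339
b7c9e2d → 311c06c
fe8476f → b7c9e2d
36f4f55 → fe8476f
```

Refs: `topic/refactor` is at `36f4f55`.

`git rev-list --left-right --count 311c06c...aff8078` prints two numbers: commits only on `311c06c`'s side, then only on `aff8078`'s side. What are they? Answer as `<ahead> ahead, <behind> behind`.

9 ahead, 0 behind

Reachable from 311c06c: {105bc5f, 311c06c, 5edb82d, 872b250, aff8078, bf43f19, c62d42a, cf93f3e, d9aa030, f9fe0bb}.
Reachable from aff8078: {aff8078}.
Only in 311c06c's history (ahead): {105bc5f, 311c06c, 5edb82d, 872b250, bf43f19, c62d42a, cf93f3e, d9aa030, f9fe0bb} — 9.
Only in aff8078's history (behind): {} — 0.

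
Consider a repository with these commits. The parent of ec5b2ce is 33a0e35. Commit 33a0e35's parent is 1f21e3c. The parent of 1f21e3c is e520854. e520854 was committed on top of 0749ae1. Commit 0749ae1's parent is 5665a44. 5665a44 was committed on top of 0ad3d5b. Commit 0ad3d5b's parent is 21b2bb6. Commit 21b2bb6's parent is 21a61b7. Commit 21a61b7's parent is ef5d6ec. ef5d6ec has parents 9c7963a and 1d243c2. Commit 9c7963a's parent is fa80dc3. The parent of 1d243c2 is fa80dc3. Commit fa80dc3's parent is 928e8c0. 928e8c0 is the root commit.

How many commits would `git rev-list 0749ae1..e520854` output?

Reachable from e520854: {0749ae1, 0ad3d5b, 1d243c2, 21a61b7, 21b2bb6, 5665a44, 928e8c0, 9c7963a, e520854, ef5d6ec, fa80dc3}.
Reachable from 0749ae1: {0749ae1, 0ad3d5b, 1d243c2, 21a61b7, 21b2bb6, 5665a44, 928e8c0, 9c7963a, ef5d6ec, fa80dc3}.
In e520854's history but not 0749ae1's: {e520854} — 1 commit.

1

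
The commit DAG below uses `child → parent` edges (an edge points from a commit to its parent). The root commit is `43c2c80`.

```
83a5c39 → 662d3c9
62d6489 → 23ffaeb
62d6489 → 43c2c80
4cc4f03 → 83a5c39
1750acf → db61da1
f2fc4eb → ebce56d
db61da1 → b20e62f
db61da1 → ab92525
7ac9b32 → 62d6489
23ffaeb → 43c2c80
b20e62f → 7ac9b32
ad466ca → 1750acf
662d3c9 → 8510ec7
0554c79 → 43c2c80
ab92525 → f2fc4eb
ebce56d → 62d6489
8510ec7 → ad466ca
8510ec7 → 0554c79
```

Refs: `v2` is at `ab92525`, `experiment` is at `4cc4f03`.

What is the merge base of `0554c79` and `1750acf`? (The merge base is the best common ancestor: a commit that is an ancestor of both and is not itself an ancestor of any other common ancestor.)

Ancestors of 0554c79: {0554c79, 43c2c80}.
Ancestors of 1750acf: {1750acf, 23ffaeb, 43c2c80, 62d6489, 7ac9b32, ab92525, b20e62f, db61da1, ebce56d, f2fc4eb}.
Common ancestors: {43c2c80}.
The only common ancestor is 43c2c80, so it is the merge base.

43c2c80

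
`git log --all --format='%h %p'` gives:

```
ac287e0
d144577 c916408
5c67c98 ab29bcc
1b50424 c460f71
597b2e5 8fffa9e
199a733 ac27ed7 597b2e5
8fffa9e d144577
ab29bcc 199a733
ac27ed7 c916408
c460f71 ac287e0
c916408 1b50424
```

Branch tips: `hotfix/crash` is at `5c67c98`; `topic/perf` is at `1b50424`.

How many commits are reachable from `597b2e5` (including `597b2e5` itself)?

Walking parent pointers from 597b2e5: reachable set = {1b50424, 597b2e5, 8fffa9e, ac287e0, c460f71, c916408, d144577}.
That is 7 commits.

7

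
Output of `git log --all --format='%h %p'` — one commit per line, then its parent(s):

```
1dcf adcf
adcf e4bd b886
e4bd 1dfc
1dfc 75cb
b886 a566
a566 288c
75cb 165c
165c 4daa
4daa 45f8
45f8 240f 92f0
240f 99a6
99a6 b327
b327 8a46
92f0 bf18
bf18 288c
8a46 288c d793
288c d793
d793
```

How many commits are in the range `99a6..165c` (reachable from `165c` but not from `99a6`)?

Reachable from 165c: {165c, 240f, 288c, 45f8, 4daa, 8a46, 92f0, 99a6, b327, bf18, d793}.
Reachable from 99a6: {288c, 8a46, 99a6, b327, d793}.
In 165c's history but not 99a6's: {165c, 240f, 45f8, 4daa, 92f0, bf18} — 6 commits.

6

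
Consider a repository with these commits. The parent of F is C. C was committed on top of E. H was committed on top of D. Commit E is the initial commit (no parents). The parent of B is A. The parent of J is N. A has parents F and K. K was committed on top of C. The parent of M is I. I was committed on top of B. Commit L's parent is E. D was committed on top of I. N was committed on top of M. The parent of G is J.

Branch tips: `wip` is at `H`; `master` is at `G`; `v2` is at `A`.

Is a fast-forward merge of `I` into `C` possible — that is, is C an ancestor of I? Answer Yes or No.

A fast-forward from C to I is possible iff C is an ancestor of I.
Ancestors of I: {A, B, C, E, F, I, K}.
C is among them, so fast-forward is possible.

Yes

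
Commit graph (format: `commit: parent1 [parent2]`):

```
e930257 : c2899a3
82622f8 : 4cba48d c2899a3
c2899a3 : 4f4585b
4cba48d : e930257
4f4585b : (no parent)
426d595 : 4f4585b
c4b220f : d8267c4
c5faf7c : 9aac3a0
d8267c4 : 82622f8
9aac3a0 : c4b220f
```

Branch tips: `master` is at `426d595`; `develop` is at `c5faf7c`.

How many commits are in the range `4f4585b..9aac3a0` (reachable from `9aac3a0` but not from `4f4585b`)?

Reachable from 9aac3a0: {4cba48d, 4f4585b, 82622f8, 9aac3a0, c2899a3, c4b220f, d8267c4, e930257}.
Reachable from 4f4585b: {4f4585b}.
In 9aac3a0's history but not 4f4585b's: {4cba48d, 82622f8, 9aac3a0, c2899a3, c4b220f, d8267c4, e930257} — 7 commits.

7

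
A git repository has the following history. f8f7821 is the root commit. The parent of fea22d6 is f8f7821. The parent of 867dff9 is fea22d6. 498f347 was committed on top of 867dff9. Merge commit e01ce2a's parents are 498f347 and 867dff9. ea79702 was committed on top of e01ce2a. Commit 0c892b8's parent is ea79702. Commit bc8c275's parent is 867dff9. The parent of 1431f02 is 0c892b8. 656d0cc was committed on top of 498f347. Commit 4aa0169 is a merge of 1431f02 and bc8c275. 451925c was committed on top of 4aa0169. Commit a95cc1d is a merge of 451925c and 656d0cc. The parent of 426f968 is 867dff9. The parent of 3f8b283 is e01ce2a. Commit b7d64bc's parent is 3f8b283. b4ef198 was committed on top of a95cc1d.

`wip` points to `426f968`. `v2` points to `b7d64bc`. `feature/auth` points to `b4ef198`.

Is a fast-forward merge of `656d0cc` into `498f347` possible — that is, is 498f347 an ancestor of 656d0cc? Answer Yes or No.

A fast-forward from 498f347 to 656d0cc is possible iff 498f347 is an ancestor of 656d0cc.
Ancestors of 656d0cc: {498f347, 656d0cc, 867dff9, f8f7821, fea22d6}.
498f347 is among them, so fast-forward is possible.

Yes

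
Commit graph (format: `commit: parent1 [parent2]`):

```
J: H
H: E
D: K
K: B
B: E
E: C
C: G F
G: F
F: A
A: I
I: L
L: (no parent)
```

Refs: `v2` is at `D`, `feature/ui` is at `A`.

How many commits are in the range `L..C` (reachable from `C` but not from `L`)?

5

Reachable from C: {A, C, F, G, I, L}.
Reachable from L: {L}.
In C's history but not L's: {A, C, F, G, I} — 5 commits.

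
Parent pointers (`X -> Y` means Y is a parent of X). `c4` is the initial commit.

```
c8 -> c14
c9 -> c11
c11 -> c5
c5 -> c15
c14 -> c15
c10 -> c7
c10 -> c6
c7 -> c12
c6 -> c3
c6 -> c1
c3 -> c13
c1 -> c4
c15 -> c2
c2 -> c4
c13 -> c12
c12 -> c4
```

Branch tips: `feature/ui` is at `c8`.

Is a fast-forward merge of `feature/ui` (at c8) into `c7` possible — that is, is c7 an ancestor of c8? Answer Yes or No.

A fast-forward from c7 to c8 is possible iff c7 is an ancestor of c8.
Ancestors of c8: {c14, c15, c2, c4, c8}.
c7 is not among them, so fast-forward is not possible.

No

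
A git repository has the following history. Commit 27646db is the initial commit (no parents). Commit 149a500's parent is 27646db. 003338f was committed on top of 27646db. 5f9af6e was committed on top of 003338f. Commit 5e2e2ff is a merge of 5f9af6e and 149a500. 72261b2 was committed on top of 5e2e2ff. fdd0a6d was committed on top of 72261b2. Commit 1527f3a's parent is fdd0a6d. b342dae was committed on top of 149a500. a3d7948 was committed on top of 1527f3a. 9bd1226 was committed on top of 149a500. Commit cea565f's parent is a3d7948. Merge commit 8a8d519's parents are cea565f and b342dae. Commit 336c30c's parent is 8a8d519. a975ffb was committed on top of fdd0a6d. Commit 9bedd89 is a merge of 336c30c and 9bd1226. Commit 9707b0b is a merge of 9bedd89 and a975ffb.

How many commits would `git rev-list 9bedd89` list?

Walking parent pointers from 9bedd89: reachable set = {003338f, 149a500, 1527f3a, 27646db, 336c30c, 5e2e2ff, 5f9af6e, 72261b2, 8a8d519, 9bd1226, 9bedd89, a3d7948, b342dae, cea565f, fdd0a6d}.
That is 15 commits.

15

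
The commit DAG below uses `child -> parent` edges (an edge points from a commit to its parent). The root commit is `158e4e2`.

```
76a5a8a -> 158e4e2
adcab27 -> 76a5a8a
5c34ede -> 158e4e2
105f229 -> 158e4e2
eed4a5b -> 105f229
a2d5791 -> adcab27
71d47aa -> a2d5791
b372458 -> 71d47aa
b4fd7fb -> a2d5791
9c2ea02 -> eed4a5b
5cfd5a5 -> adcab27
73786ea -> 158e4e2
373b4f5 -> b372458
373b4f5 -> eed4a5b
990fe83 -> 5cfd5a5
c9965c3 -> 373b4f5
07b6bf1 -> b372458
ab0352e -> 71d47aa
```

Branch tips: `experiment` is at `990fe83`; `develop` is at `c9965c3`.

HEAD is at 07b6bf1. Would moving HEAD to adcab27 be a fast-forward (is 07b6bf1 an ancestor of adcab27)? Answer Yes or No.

A fast-forward from 07b6bf1 to adcab27 is possible iff 07b6bf1 is an ancestor of adcab27.
Ancestors of adcab27: {158e4e2, 76a5a8a, adcab27}.
07b6bf1 is not among them, so fast-forward is not possible.

No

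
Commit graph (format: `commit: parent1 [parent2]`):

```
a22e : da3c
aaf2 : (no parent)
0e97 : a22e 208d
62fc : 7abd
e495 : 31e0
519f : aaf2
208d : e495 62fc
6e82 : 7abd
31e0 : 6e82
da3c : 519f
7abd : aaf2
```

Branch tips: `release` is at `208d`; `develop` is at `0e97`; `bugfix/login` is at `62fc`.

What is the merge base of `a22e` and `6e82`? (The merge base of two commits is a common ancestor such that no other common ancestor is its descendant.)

aaf2

Ancestors of a22e: {519f, a22e, aaf2, da3c}.
Ancestors of 6e82: {6e82, 7abd, aaf2}.
Common ancestors: {aaf2}.
The only common ancestor is aaf2, so it is the merge base.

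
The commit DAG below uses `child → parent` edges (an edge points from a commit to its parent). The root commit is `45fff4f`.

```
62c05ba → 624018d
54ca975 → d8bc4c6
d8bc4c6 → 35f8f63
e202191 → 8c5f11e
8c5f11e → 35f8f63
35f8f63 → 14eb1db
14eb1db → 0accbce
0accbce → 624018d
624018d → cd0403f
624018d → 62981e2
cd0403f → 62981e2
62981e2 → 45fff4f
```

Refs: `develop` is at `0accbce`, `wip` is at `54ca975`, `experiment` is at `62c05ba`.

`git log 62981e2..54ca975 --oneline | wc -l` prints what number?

Reachable from 54ca975: {0accbce, 14eb1db, 35f8f63, 45fff4f, 54ca975, 624018d, 62981e2, cd0403f, d8bc4c6}.
Reachable from 62981e2: {45fff4f, 62981e2}.
In 54ca975's history but not 62981e2's: {0accbce, 14eb1db, 35f8f63, 54ca975, 624018d, cd0403f, d8bc4c6} — 7 commits.

7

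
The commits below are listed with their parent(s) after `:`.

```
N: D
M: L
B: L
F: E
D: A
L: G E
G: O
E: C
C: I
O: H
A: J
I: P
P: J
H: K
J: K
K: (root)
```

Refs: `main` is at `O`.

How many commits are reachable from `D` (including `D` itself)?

4

Walking parent pointers from D: reachable set = {A, D, J, K}.
That is 4 commits.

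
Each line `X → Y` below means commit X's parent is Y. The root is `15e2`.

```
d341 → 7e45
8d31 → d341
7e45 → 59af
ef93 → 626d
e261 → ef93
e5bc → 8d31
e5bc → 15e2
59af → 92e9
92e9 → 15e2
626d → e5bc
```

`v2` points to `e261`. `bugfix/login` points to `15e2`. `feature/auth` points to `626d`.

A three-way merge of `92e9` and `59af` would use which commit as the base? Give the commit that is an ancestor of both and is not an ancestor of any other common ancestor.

92e9

Ancestors of 92e9: {15e2, 92e9}.
Ancestors of 59af: {15e2, 59af, 92e9}.
Common ancestors: {15e2, 92e9}.
Among these, 92e9 is not an ancestor of any other common ancestor — it is the merge base.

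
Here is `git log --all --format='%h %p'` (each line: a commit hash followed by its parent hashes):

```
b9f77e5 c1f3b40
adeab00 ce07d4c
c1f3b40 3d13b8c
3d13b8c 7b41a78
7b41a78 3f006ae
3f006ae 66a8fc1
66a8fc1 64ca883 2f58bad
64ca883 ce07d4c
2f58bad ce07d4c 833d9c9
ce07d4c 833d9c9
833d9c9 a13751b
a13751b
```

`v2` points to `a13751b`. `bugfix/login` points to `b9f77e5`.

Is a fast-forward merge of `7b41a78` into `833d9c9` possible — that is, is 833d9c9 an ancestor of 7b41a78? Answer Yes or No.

Yes

A fast-forward from 833d9c9 to 7b41a78 is possible iff 833d9c9 is an ancestor of 7b41a78.
Ancestors of 7b41a78: {2f58bad, 3f006ae, 64ca883, 66a8fc1, 7b41a78, 833d9c9, a13751b, ce07d4c}.
833d9c9 is among them, so fast-forward is possible.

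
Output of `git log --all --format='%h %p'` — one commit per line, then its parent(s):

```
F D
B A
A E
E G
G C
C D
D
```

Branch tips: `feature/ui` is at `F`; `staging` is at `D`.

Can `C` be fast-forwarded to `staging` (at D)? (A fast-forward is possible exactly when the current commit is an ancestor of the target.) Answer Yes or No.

A fast-forward from C to D is possible iff C is an ancestor of D.
Ancestors of D: {D}.
C is not among them, so fast-forward is not possible.

No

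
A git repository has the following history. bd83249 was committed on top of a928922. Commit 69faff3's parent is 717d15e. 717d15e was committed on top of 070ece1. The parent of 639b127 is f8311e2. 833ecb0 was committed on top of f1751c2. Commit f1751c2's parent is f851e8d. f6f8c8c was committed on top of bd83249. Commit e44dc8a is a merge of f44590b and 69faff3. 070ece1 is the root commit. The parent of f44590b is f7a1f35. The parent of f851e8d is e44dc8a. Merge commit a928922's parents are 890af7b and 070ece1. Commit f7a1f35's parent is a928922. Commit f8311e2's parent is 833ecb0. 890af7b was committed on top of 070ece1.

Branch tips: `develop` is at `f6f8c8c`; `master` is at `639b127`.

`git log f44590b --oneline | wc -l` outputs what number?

Walking parent pointers from f44590b: reachable set = {070ece1, 890af7b, a928922, f44590b, f7a1f35}.
That is 5 commits.

5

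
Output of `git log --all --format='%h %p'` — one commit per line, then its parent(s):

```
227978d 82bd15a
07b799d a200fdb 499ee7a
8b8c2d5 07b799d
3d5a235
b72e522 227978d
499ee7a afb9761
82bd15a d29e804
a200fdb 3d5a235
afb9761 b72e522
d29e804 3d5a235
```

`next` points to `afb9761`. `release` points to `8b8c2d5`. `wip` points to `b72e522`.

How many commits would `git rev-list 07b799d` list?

9

Walking parent pointers from 07b799d: reachable set = {07b799d, 227978d, 3d5a235, 499ee7a, 82bd15a, a200fdb, afb9761, b72e522, d29e804}.
That is 9 commits.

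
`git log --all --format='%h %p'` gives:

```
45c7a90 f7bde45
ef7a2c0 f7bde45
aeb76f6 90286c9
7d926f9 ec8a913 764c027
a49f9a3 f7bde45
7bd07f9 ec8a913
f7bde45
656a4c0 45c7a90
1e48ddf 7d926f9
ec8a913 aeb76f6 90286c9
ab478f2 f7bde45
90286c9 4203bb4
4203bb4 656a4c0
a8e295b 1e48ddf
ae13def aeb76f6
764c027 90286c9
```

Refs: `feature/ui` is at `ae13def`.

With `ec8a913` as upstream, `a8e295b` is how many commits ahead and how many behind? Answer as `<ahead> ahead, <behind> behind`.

Reachable from a8e295b: {1e48ddf, 4203bb4, 45c7a90, 656a4c0, 764c027, 7d926f9, 90286c9, a8e295b, aeb76f6, ec8a913, f7bde45}.
Reachable from ec8a913: {4203bb4, 45c7a90, 656a4c0, 90286c9, aeb76f6, ec8a913, f7bde45}.
Only in a8e295b's history (ahead): {1e48ddf, 764c027, 7d926f9, a8e295b} — 4.
Only in ec8a913's history (behind): {} — 0.

4 ahead, 0 behind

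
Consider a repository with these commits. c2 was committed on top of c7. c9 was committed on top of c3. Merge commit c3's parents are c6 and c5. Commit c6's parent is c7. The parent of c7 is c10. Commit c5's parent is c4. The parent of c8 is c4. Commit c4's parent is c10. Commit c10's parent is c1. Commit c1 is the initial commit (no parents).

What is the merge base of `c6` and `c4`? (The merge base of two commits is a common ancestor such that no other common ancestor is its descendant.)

c10

Ancestors of c6: {c1, c10, c6, c7}.
Ancestors of c4: {c1, c10, c4}.
Common ancestors: {c1, c10}.
Among these, c10 is not an ancestor of any other common ancestor — it is the merge base.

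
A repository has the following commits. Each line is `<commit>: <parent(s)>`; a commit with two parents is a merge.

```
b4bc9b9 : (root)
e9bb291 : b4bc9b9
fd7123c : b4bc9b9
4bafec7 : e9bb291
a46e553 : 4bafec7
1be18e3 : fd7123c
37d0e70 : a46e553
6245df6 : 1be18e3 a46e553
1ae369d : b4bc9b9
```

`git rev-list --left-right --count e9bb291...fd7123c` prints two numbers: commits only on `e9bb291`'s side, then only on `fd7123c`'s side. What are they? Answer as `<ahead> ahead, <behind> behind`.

1 ahead, 1 behind

Reachable from e9bb291: {b4bc9b9, e9bb291}.
Reachable from fd7123c: {b4bc9b9, fd7123c}.
Only in e9bb291's history (ahead): {e9bb291} — 1.
Only in fd7123c's history (behind): {fd7123c} — 1.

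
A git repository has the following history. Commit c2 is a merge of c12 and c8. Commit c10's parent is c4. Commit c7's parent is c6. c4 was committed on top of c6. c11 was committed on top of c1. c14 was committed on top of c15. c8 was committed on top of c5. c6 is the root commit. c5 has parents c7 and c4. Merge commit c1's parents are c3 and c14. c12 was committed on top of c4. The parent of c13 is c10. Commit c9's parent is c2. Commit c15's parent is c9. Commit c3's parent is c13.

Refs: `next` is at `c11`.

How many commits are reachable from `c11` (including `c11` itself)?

15

Walking parent pointers from c11: reachable set = {c1, c10, c11, c12, c13, c14, c15, c2, c3, c4, c5, c6, c7, c8, c9}.
That is 15 commits.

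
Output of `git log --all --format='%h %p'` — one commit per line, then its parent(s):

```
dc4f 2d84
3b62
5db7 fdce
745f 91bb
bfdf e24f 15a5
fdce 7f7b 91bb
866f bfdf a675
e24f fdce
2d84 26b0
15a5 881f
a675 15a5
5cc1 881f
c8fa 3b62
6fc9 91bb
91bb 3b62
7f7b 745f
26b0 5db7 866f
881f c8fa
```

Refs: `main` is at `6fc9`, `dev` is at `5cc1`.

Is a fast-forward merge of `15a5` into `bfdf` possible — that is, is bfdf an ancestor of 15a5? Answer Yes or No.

No

A fast-forward from bfdf to 15a5 is possible iff bfdf is an ancestor of 15a5.
Ancestors of 15a5: {15a5, 3b62, 881f, c8fa}.
bfdf is not among them, so fast-forward is not possible.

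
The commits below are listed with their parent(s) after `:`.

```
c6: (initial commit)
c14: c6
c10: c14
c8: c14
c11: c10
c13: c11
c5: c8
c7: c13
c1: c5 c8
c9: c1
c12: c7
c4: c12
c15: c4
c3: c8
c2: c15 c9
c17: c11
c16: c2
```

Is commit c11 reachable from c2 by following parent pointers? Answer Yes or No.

Yes

Ancestors of c2 (commits reachable by following parents): {c1, c10, c11, c12, c13, c14, c15, c2, c4, c5, c6, c7, c8, c9}.
c11 is in that set, so it is an ancestor of c2.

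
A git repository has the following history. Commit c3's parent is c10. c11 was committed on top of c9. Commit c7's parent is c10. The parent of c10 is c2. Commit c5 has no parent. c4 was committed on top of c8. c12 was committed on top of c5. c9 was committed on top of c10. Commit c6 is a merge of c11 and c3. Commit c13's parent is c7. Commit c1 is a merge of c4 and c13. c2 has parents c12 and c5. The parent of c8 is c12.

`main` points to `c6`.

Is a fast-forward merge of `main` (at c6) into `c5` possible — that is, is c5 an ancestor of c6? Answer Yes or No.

Yes

A fast-forward from c5 to c6 is possible iff c5 is an ancestor of c6.
Ancestors of c6: {c10, c11, c12, c2, c3, c5, c6, c9}.
c5 is among them, so fast-forward is possible.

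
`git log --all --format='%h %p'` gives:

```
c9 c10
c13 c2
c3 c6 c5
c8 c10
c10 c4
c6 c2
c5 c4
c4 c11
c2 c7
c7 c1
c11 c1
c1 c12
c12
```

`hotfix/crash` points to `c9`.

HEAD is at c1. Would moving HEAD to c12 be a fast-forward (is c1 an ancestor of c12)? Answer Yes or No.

A fast-forward from c1 to c12 is possible iff c1 is an ancestor of c12.
Ancestors of c12: {c12}.
c1 is not among them, so fast-forward is not possible.

No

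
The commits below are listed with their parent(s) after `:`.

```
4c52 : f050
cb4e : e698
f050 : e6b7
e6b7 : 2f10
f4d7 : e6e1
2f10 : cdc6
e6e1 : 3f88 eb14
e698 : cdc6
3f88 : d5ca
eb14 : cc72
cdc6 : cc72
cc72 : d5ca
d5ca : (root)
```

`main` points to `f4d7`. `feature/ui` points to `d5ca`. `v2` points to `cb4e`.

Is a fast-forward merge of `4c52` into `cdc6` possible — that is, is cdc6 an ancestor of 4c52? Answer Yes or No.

A fast-forward from cdc6 to 4c52 is possible iff cdc6 is an ancestor of 4c52.
Ancestors of 4c52: {2f10, 4c52, cc72, cdc6, d5ca, e6b7, f050}.
cdc6 is among them, so fast-forward is possible.

Yes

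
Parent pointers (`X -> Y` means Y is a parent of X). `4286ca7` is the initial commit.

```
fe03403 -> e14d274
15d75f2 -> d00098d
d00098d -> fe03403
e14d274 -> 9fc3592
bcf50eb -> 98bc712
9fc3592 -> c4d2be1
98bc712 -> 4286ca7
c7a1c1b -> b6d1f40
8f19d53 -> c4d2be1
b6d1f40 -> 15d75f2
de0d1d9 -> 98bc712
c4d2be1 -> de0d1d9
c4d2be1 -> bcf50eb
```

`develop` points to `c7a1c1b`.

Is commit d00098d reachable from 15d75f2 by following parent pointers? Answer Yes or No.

Ancestors of 15d75f2 (commits reachable by following parents): {15d75f2, 4286ca7, 98bc712, 9fc3592, bcf50eb, c4d2be1, d00098d, de0d1d9, e14d274, fe03403}.
d00098d is in that set, so it is an ancestor of 15d75f2.

Yes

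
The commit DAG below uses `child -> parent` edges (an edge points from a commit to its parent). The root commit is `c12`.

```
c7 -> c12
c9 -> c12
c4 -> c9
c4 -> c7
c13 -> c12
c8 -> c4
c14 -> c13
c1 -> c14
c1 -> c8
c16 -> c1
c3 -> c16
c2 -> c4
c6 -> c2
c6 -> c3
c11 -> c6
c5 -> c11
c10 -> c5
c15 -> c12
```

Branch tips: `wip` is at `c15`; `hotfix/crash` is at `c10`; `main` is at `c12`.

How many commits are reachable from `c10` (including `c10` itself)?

Walking parent pointers from c10: reachable set = {c1, c10, c11, c12, c13, c14, c16, c2, c3, c4, c5, c6, c7, c8, c9}.
That is 15 commits.

15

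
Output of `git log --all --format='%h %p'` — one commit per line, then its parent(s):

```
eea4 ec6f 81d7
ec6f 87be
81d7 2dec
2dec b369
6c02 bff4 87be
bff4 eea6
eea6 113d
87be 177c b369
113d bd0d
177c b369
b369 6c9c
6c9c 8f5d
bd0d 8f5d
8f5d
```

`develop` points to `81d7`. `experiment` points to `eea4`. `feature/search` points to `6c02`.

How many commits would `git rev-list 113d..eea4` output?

Reachable from eea4: {177c, 2dec, 6c9c, 81d7, 87be, 8f5d, b369, ec6f, eea4}.
Reachable from 113d: {113d, 8f5d, bd0d}.
In eea4's history but not 113d's: {177c, 2dec, 6c9c, 81d7, 87be, b369, ec6f, eea4} — 8 commits.

8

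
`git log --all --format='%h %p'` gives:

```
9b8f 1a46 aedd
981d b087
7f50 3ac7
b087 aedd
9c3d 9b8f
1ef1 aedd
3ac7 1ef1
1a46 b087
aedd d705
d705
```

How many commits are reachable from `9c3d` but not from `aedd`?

4

Reachable from 9c3d: {1a46, 9b8f, 9c3d, aedd, b087, d705}.
Reachable from aedd: {aedd, d705}.
In 9c3d's history but not aedd's: {1a46, 9b8f, 9c3d, b087} — 4 commits.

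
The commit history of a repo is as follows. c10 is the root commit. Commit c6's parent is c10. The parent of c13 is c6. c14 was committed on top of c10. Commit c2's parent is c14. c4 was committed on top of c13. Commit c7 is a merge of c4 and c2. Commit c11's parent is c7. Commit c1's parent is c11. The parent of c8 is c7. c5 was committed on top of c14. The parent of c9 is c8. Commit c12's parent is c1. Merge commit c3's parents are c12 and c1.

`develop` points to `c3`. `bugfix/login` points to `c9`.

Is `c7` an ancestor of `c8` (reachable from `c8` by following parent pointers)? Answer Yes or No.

Yes

Ancestors of c8 (commits reachable by following parents): {c10, c13, c14, c2, c4, c6, c7, c8}.
c7 is in that set, so it is an ancestor of c8.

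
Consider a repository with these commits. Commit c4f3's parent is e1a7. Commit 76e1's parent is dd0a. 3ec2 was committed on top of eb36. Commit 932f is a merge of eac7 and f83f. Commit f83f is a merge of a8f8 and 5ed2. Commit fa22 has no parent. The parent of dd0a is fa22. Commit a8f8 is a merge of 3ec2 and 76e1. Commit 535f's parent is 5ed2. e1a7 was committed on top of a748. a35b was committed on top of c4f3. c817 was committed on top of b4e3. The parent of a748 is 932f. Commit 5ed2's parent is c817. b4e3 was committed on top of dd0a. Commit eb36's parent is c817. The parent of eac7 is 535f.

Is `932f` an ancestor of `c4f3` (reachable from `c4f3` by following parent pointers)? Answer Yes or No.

Yes

Ancestors of c4f3 (commits reachable by following parents): {3ec2, 535f, 5ed2, 76e1, 932f, a748, a8f8, b4e3, c4f3, c817, dd0a, e1a7, eac7, eb36, f83f, fa22}.
932f is in that set, so it is an ancestor of c4f3.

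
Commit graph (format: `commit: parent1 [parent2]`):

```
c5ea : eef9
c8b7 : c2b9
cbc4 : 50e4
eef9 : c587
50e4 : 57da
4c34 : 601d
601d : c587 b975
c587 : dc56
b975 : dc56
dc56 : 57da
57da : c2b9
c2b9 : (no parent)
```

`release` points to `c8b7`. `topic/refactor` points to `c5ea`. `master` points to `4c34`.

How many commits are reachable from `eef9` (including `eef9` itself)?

5

Walking parent pointers from eef9: reachable set = {57da, c2b9, c587, dc56, eef9}.
That is 5 commits.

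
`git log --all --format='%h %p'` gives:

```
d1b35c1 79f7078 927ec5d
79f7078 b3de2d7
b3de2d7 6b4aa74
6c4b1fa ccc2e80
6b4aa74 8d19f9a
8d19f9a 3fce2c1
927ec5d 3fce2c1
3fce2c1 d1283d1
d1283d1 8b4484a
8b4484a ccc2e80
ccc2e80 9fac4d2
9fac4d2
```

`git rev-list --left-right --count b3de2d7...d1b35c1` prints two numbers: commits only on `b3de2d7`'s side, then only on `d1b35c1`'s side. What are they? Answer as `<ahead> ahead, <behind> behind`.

Reachable from b3de2d7: {3fce2c1, 6b4aa74, 8b4484a, 8d19f9a, 9fac4d2, b3de2d7, ccc2e80, d1283d1}.
Reachable from d1b35c1: {3fce2c1, 6b4aa74, 79f7078, 8b4484a, 8d19f9a, 927ec5d, 9fac4d2, b3de2d7, ccc2e80, d1283d1, d1b35c1}.
Only in b3de2d7's history (ahead): {} — 0.
Only in d1b35c1's history (behind): {79f7078, 927ec5d, d1b35c1} — 3.

0 ahead, 3 behind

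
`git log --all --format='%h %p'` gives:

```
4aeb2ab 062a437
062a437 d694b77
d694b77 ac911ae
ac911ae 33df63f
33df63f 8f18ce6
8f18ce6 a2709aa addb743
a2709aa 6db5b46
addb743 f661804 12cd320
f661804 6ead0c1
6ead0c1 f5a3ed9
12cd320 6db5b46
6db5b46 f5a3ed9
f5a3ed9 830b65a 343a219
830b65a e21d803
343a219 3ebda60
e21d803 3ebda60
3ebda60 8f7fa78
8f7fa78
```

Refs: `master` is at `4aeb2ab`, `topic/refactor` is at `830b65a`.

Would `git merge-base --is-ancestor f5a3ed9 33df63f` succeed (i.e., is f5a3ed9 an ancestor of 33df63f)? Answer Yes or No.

Ancestors of 33df63f (commits reachable by following parents): {12cd320, 33df63f, 343a219, 3ebda60, 6db5b46, 6ead0c1, 830b65a, 8f18ce6, 8f7fa78, a2709aa, addb743, e21d803, f5a3ed9, f661804}.
f5a3ed9 is in that set, so it is an ancestor of 33df63f.

Yes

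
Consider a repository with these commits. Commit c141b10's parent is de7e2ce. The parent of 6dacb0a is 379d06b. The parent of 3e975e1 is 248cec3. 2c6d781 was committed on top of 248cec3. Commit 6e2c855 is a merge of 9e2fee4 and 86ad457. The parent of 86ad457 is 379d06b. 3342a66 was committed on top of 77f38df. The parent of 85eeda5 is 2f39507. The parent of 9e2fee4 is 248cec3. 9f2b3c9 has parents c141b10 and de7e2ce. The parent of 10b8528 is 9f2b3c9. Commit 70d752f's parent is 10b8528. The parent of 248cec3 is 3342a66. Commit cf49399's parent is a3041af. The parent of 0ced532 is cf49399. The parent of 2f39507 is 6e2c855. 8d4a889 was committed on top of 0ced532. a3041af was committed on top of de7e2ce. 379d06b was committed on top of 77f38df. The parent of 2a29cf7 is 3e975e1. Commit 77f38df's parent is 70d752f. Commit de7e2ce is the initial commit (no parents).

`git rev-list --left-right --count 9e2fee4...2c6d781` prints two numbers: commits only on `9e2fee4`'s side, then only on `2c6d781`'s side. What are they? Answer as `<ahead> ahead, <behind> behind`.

1 ahead, 1 behind

Reachable from 9e2fee4: {10b8528, 248cec3, 3342a66, 70d752f, 77f38df, 9e2fee4, 9f2b3c9, c141b10, de7e2ce}.
Reachable from 2c6d781: {10b8528, 248cec3, 2c6d781, 3342a66, 70d752f, 77f38df, 9f2b3c9, c141b10, de7e2ce}.
Only in 9e2fee4's history (ahead): {9e2fee4} — 1.
Only in 2c6d781's history (behind): {2c6d781} — 1.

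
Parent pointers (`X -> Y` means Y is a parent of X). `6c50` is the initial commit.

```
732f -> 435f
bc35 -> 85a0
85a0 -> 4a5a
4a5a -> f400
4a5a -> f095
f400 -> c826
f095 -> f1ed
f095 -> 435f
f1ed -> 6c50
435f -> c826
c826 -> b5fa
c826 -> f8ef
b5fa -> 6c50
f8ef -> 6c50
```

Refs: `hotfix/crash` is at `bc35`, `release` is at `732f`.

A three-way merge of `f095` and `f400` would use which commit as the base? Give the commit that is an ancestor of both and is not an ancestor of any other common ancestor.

Ancestors of f095: {435f, 6c50, b5fa, c826, f095, f1ed, f8ef}.
Ancestors of f400: {6c50, b5fa, c826, f400, f8ef}.
Common ancestors: {6c50, b5fa, c826, f8ef}.
Among these, c826 is not an ancestor of any other common ancestor — it is the merge base.

c826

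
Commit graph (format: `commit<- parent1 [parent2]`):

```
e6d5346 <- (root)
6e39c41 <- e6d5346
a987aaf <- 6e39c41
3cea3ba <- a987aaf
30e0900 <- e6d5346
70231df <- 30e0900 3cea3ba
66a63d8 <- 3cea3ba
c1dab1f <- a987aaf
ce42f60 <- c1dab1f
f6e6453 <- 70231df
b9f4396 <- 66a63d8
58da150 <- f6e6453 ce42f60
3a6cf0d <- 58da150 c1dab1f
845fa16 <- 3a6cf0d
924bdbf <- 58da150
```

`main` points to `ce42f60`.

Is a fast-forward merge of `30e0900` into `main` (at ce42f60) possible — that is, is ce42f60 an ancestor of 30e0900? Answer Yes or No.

A fast-forward from ce42f60 to 30e0900 is possible iff ce42f60 is an ancestor of 30e0900.
Ancestors of 30e0900: {30e0900, e6d5346}.
ce42f60 is not among them, so fast-forward is not possible.

No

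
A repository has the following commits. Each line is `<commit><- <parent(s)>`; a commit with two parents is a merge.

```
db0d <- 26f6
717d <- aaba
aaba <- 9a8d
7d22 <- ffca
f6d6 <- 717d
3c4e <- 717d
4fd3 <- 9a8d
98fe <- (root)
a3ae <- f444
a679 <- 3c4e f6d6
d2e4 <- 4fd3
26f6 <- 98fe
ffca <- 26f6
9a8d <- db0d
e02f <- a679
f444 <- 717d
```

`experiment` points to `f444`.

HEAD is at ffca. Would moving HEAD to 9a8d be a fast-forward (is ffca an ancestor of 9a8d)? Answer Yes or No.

No

A fast-forward from ffca to 9a8d is possible iff ffca is an ancestor of 9a8d.
Ancestors of 9a8d: {26f6, 98fe, 9a8d, db0d}.
ffca is not among them, so fast-forward is not possible.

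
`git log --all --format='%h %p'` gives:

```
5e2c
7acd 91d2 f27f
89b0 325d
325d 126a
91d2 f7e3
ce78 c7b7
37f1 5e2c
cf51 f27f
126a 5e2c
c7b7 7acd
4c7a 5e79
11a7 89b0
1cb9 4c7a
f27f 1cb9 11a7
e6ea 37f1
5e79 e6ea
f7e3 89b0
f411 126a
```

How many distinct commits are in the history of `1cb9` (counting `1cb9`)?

6

Walking parent pointers from 1cb9: reachable set = {1cb9, 37f1, 4c7a, 5e2c, 5e79, e6ea}.
That is 6 commits.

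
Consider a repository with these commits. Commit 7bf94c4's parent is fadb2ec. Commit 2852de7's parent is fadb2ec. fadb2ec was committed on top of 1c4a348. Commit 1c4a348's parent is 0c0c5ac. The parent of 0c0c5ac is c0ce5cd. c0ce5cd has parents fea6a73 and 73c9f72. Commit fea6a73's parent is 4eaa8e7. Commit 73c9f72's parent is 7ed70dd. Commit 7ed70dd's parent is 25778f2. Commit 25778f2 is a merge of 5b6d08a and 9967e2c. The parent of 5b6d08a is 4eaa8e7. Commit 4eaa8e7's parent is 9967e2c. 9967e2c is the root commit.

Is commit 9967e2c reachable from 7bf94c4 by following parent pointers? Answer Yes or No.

Ancestors of 7bf94c4 (commits reachable by following parents): {0c0c5ac, 1c4a348, 25778f2, 4eaa8e7, 5b6d08a, 73c9f72, 7bf94c4, 7ed70dd, 9967e2c, c0ce5cd, fadb2ec, fea6a73}.
9967e2c is in that set, so it is an ancestor of 7bf94c4.

Yes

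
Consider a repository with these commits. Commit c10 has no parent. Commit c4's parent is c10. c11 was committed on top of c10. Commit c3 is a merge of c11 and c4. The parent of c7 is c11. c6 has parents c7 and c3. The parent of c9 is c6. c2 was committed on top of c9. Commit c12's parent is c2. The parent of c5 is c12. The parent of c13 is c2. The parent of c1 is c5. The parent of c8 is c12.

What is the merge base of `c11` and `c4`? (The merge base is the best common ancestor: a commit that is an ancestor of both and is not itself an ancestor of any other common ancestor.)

c10

Ancestors of c11: {c10, c11}.
Ancestors of c4: {c10, c4}.
Common ancestors: {c10}.
The only common ancestor is c10, so it is the merge base.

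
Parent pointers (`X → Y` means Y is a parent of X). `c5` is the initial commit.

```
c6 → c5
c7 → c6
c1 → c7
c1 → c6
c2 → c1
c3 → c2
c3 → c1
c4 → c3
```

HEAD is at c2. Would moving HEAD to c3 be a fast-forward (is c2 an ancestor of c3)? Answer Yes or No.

A fast-forward from c2 to c3 is possible iff c2 is an ancestor of c3.
Ancestors of c3: {c1, c2, c3, c5, c6, c7}.
c2 is among them, so fast-forward is possible.

Yes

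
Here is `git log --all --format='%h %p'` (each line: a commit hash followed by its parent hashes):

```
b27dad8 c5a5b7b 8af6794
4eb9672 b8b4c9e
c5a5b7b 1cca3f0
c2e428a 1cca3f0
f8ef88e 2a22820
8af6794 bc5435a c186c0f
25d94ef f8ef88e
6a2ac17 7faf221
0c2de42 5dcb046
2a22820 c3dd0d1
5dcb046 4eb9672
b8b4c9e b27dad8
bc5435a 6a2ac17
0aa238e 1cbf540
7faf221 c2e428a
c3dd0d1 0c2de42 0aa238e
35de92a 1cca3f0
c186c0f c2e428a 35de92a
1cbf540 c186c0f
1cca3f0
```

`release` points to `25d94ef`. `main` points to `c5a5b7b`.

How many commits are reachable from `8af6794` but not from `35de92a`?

6

Reachable from 8af6794: {1cca3f0, 35de92a, 6a2ac17, 7faf221, 8af6794, bc5435a, c186c0f, c2e428a}.
Reachable from 35de92a: {1cca3f0, 35de92a}.
In 8af6794's history but not 35de92a's: {6a2ac17, 7faf221, 8af6794, bc5435a, c186c0f, c2e428a} — 6 commits.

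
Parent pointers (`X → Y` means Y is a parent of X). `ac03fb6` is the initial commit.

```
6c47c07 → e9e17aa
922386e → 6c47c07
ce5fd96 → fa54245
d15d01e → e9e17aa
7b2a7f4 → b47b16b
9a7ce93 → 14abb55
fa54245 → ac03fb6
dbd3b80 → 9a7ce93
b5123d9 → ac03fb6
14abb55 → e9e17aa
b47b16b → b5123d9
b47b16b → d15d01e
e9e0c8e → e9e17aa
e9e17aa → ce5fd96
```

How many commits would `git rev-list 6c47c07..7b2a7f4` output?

Reachable from 7b2a7f4: {7b2a7f4, ac03fb6, b47b16b, b5123d9, ce5fd96, d15d01e, e9e17aa, fa54245}.
Reachable from 6c47c07: {6c47c07, ac03fb6, ce5fd96, e9e17aa, fa54245}.
In 7b2a7f4's history but not 6c47c07's: {7b2a7f4, b47b16b, b5123d9, d15d01e} — 4 commits.

4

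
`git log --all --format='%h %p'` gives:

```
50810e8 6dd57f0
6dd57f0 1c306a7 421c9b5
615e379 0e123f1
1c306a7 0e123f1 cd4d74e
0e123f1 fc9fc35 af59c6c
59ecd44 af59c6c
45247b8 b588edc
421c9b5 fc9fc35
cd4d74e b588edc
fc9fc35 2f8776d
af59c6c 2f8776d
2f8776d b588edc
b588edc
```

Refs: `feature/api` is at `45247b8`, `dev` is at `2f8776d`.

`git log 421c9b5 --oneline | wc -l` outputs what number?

4

Walking parent pointers from 421c9b5: reachable set = {2f8776d, 421c9b5, b588edc, fc9fc35}.
That is 4 commits.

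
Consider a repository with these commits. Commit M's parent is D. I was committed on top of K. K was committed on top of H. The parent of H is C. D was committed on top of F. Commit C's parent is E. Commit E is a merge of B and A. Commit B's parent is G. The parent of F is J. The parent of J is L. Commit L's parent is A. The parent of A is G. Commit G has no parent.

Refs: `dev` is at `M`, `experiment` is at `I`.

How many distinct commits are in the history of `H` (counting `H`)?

Walking parent pointers from H: reachable set = {A, B, C, E, G, H}.
That is 6 commits.

6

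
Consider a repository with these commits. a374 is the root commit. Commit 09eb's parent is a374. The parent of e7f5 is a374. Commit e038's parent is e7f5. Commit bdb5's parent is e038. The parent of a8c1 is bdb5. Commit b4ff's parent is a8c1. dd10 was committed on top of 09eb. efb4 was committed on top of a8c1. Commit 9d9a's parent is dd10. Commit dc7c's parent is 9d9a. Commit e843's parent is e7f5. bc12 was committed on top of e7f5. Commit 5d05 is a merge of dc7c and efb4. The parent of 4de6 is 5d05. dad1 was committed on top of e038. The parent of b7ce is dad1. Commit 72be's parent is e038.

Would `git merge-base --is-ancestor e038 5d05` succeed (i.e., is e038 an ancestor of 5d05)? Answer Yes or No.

Yes

Ancestors of 5d05 (commits reachable by following parents): {09eb, 5d05, 9d9a, a374, a8c1, bdb5, dc7c, dd10, e038, e7f5, efb4}.
e038 is in that set, so it is an ancestor of 5d05.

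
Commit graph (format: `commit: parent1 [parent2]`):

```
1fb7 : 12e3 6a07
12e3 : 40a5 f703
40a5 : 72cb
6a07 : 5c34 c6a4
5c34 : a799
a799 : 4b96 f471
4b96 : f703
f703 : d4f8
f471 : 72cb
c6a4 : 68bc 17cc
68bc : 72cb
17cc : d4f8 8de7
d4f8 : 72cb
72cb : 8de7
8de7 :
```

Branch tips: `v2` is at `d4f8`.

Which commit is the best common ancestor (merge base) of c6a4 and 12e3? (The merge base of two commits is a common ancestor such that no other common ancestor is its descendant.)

d4f8

Ancestors of c6a4: {17cc, 68bc, 72cb, 8de7, c6a4, d4f8}.
Ancestors of 12e3: {12e3, 40a5, 72cb, 8de7, d4f8, f703}.
Common ancestors: {72cb, 8de7, d4f8}.
Among these, d4f8 is not an ancestor of any other common ancestor — it is the merge base.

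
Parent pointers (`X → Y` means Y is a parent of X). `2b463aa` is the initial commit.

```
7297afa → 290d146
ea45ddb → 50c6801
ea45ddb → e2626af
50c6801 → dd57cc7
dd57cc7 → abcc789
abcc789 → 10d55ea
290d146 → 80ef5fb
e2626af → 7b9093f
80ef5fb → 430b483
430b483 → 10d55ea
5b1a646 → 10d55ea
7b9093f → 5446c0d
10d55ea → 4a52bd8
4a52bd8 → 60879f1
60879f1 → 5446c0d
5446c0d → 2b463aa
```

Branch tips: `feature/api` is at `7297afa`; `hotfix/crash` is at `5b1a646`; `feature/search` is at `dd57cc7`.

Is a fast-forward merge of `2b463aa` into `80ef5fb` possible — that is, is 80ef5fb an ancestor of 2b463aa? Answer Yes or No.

A fast-forward from 80ef5fb to 2b463aa is possible iff 80ef5fb is an ancestor of 2b463aa.
Ancestors of 2b463aa: {2b463aa}.
80ef5fb is not among them, so fast-forward is not possible.

No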